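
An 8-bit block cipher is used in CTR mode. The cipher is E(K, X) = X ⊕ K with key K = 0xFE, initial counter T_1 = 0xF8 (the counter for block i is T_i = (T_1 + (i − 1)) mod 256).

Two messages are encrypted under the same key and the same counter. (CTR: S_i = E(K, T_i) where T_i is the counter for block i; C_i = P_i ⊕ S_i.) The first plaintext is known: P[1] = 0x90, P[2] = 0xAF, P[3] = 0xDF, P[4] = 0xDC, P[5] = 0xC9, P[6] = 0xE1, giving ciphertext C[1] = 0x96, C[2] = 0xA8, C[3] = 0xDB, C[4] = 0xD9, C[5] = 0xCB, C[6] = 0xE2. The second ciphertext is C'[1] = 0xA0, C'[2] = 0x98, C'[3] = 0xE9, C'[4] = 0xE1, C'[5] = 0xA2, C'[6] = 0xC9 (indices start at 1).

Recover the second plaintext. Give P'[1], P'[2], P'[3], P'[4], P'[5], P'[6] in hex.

In CTR with a reused counter, both messages share the same keystream S_i, so C_i ⊕ C'_i = P_i ⊕ P'_i and thus P'_i = P_i ⊕ C_i ⊕ C'_i.
P'[1]: 0x90 ⊕ 0x96 ⊕ 0xA0 = 0xA6.
P'[2]: 0xAF ⊕ 0xA8 ⊕ 0x98 = 0x9F.
P'[3]: 0xDF ⊕ 0xDB ⊕ 0xE9 = 0xED.
P'[4]: 0xDC ⊕ 0xD9 ⊕ 0xE1 = 0xE4.
P'[5]: 0xC9 ⊕ 0xCB ⊕ 0xA2 = 0xA0.
P'[6]: 0xE1 ⊕ 0xE2 ⊕ 0xC9 = 0xCA.

P'[1] = 0xA6, P'[2] = 0x9F, P'[3] = 0xED, P'[4] = 0xE4, P'[5] = 0xA0, P'[6] = 0xCA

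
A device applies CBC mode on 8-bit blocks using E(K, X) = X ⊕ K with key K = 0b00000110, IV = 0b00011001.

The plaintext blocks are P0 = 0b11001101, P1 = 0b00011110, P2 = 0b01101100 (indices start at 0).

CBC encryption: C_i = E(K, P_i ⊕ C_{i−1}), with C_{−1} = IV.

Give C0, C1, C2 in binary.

C0: P0 ⊕ 0b00011001 = 0b11010100; E(K, 0b11010100) = 0b11010010.
C1: P1 ⊕ 0b11010010 = 0b11001100; E(K, 0b11001100) = 0b11001010.
C2: P2 ⊕ 0b11001010 = 0b10100110; E(K, 0b10100110) = 0b10100000.

C0 = 0b11010010, C1 = 0b11001010, C2 = 0b10100000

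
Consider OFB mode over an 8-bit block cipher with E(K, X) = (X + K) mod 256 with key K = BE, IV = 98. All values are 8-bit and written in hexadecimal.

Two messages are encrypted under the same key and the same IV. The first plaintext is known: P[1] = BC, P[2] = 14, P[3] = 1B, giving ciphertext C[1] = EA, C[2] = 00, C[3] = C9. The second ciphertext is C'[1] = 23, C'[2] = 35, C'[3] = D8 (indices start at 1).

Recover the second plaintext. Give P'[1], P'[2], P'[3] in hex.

In OFB with a reused IV, both messages share the same keystream S_i, so C_i ⊕ C'_i = P_i ⊕ P'_i and thus P'_i = P_i ⊕ C_i ⊕ C'_i.
P'[1]: BC ⊕ EA ⊕ 23 = 75.
P'[2]: 14 ⊕ 00 ⊕ 35 = 21.
P'[3]: 1B ⊕ C9 ⊕ D8 = 0A.

P'[1] = 75, P'[2] = 21, P'[3] = 0A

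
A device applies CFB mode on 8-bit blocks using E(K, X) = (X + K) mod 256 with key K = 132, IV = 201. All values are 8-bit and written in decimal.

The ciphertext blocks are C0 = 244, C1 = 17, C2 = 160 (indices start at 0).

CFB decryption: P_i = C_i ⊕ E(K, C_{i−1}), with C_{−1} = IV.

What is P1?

P1 = 105

P1: E(K, 244) = 120; 17 ⊕ 120 = 105.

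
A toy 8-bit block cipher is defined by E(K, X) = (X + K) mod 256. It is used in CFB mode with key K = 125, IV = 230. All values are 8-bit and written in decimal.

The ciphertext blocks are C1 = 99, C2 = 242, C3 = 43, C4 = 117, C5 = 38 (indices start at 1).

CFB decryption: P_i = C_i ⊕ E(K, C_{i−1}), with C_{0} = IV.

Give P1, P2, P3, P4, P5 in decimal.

P1 = 0, P2 = 18, P3 = 68, P4 = 221, P5 = 212

P1: E(K, 230) = 99; 99 ⊕ 99 = 0.
P2: E(K, 99) = 224; 242 ⊕ 224 = 18.
P3: E(K, 242) = 111; 43 ⊕ 111 = 68.
P4: E(K, 43) = 168; 117 ⊕ 168 = 221.
P5: E(K, 117) = 242; 38 ⊕ 242 = 212.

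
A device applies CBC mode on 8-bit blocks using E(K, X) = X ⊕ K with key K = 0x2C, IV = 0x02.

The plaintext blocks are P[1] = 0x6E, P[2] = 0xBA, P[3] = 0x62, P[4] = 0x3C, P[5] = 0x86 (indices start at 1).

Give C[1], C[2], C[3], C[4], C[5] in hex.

CBC encryption: C_i = E(K, P_i ⊕ C_{i−1}), with C_{0} = IV.
C[1]: P[1] ⊕ 0x02 = 0x6C; E(K, 0x6C) = 0x40.
C[2]: P[2] ⊕ 0x40 = 0xFA; E(K, 0xFA) = 0xD6.
C[3]: P[3] ⊕ 0xD6 = 0xB4; E(K, 0xB4) = 0x98.
C[4]: P[4] ⊕ 0x98 = 0xA4; E(K, 0xA4) = 0x88.
C[5]: P[5] ⊕ 0x88 = 0x0E; E(K, 0x0E) = 0x22.

C[1] = 0x40, C[2] = 0xD6, C[3] = 0x98, C[4] = 0x88, C[5] = 0x22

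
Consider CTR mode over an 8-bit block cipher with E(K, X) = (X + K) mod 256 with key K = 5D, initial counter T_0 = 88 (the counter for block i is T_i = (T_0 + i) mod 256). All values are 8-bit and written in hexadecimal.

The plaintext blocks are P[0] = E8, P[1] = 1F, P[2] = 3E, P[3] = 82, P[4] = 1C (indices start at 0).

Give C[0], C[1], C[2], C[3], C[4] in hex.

CTR encryption: S_i = E(K, T_i) where T_i is the counter for block i; C_i = P_i ⊕ S_i.
C[0]: T = 88, S = E(K, T) = E5; E8 ⊕ E5 = 0D.
C[1]: T = 89, S = E(K, T) = E6; 1F ⊕ E6 = F9.
C[2]: T = 8A, S = E(K, T) = E7; 3E ⊕ E7 = D9.
C[3]: T = 8B, S = E(K, T) = E8; 82 ⊕ E8 = 6A.
C[4]: T = 8C, S = E(K, T) = E9; 1C ⊕ E9 = F5.

C[0] = 0D, C[1] = F9, C[2] = D9, C[3] = 6A, C[4] = F5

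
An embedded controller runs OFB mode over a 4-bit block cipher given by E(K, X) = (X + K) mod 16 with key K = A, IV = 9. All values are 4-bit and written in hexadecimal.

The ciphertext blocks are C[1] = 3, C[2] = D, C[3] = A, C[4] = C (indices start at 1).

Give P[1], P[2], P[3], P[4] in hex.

P[1] = 0, P[2] = 0, P[3] = D, P[4] = D

OFB decryption: S_i = E(K, S_{i−1}) with S_{0} = IV; P_i = C_i ⊕ S_i.
P[1]: S = E(K, 9) = 3; 3 ⊕ 3 = 0.
P[2]: S = E(K, 3) = D; D ⊕ D = 0.
P[3]: S = E(K, D) = 7; A ⊕ 7 = D.
P[4]: S = E(K, 7) = 1; C ⊕ 1 = D.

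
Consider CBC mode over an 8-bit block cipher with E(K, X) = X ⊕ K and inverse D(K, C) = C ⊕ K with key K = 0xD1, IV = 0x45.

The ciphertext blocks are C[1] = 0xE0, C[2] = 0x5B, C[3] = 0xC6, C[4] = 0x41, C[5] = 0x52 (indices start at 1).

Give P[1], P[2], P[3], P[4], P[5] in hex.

P[1] = 0x74, P[2] = 0x6A, P[3] = 0x4C, P[4] = 0x56, P[5] = 0xC2

CBC decryption: P_i = D(K, C_i) ⊕ C_{i−1}, with C_{0} = IV.
P[1]: D(K, 0xE0) = 0x31; 0x31 ⊕ 0x45 = 0x74.
P[2]: D(K, 0x5B) = 0x8A; 0x8A ⊕ 0xE0 = 0x6A.
P[3]: D(K, 0xC6) = 0x17; 0x17 ⊕ 0x5B = 0x4C.
P[4]: D(K, 0x41) = 0x90; 0x90 ⊕ 0xC6 = 0x56.
P[5]: D(K, 0x52) = 0x83; 0x83 ⊕ 0x41 = 0xC2.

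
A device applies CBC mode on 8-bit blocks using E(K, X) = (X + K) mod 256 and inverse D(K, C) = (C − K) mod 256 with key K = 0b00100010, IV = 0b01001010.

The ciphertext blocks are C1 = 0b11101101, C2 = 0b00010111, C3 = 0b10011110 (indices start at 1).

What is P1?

P1 = 0b10000001

CBC decryption: P_i = D(K, C_i) ⊕ C_{i−1}, with C_{0} = IV.
P1: D(K, 0b11101101) = 0b11001011; 0b11001011 ⊕ 0b01001010 = 0b10000001.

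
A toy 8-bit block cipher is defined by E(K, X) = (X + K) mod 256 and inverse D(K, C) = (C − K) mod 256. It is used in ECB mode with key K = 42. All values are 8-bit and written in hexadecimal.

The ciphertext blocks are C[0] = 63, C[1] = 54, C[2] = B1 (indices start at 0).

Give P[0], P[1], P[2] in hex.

P[0] = 21, P[1] = 12, P[2] = 6F

ECB decryption: P_i = D(K, C_i).
P[0]: D(K, 63) = 21.
P[1]: D(K, 54) = 12.
P[2]: D(K, B1) = 6F.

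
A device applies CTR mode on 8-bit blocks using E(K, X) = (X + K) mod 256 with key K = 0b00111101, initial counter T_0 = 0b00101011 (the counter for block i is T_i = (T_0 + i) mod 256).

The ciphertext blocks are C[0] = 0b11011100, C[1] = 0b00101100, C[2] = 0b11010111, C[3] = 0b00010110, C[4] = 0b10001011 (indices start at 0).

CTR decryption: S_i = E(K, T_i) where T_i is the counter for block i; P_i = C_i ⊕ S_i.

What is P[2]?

P[2]: T = 0b00101101, S = E(K, T) = 0b01101010; 0b11010111 ⊕ 0b01101010 = 0b10111101.

P[2] = 0b10111101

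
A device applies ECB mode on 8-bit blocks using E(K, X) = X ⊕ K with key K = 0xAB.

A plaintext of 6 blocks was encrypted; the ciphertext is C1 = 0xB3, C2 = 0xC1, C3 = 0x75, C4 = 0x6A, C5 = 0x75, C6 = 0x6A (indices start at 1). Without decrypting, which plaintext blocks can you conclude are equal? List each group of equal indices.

ECB encrypts each block independently with the same key, so equal ciphertext blocks imply equal plaintext blocks.
C3 = C5 = 0x75, so P3 = P5.
C4 = C6 = 0x6A, so P4 = P6.

P3 = P5; P4 = P6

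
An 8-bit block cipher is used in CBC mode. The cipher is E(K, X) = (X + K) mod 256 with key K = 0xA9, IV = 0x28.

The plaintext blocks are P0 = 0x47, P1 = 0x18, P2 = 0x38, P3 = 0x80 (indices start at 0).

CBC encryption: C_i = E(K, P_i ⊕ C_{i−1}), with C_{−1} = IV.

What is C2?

C0: P0 ⊕ 0x28 = 0x6F; E(K, 0x6F) = 0x18.
C1: P1 ⊕ 0x18 = 0x00; E(K, 0x00) = 0xA9.
C2: P2 ⊕ 0xA9 = 0x91; E(K, 0x91) = 0x3A.

C2 = 0x3A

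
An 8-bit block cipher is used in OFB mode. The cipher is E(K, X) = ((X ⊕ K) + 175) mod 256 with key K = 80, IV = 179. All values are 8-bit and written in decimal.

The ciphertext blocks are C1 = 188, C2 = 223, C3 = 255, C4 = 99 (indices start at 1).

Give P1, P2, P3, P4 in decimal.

P1 = 46, P2 = 174, P3 = 47, P4 = 76

OFB decryption: S_i = E(K, S_{i−1}) with S_{0} = IV; P_i = C_i ⊕ S_i.
P1: S = E(K, 179) = 146; 188 ⊕ 146 = 46.
P2: S = E(K, 146) = 113; 223 ⊕ 113 = 174.
P3: S = E(K, 113) = 208; 255 ⊕ 208 = 47.
P4: S = E(K, 208) = 47; 99 ⊕ 47 = 76.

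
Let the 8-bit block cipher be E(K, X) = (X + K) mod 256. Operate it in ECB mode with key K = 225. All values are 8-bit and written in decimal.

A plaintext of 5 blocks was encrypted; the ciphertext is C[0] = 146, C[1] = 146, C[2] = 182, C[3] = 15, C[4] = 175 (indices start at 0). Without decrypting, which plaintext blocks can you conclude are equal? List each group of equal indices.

ECB encrypts each block independently with the same key, so equal ciphertext blocks imply equal plaintext blocks.
C[0] = C[1] = 146, so P[0] = P[1].

P[0] = P[1]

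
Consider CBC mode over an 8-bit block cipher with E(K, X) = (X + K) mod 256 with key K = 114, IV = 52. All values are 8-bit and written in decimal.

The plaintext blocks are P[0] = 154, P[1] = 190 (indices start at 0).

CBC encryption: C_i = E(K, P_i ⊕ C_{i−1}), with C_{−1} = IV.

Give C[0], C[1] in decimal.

C[0] = 32, C[1] = 16

C[0]: P[0] ⊕ 52 = 174; E(K, 174) = 32.
C[1]: P[1] ⊕ 32 = 158; E(K, 158) = 16.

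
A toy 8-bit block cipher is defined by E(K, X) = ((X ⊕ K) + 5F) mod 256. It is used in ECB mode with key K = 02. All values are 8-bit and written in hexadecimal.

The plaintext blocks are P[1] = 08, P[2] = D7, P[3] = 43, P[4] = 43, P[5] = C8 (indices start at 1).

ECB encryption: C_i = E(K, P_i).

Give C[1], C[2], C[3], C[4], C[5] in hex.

C[1] = 69, C[2] = 34, C[3] = A0, C[4] = A0, C[5] = 29

C[1]: E(K, 08) = 69.
C[2]: E(K, D7) = 34.
C[3]: E(K, 43) = A0.
C[4]: E(K, 43) = A0.
C[5]: E(K, C8) = 29.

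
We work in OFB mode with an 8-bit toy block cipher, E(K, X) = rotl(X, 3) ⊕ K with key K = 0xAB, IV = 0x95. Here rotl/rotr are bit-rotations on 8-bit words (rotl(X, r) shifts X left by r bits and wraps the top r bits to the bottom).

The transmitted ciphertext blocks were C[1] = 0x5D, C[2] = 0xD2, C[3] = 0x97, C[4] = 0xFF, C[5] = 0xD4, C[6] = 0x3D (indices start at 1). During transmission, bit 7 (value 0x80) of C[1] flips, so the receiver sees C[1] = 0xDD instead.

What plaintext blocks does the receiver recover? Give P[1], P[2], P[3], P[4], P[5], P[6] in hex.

P[1] = 0xDA, P[2] = 0x41, P[3] = 0xA0, P[4] = 0xED, P[5] = 0xEF, P[6] = 0x4F

OFB decryption: S_i = E(K, S_{i−1}) with S_{0} = IV; P_i = C_i ⊕ S_i.
Only C[1] changed, to 0xDD. In OFB, a change in C_i flips the same bit in P_i only; the keystream is unaffected. Decrypting the received ciphertext:
P[1]: S = E(K, 0x95) = 0x07; 0xDD ⊕ 0x07 = 0xDA.
P[2]: S = E(K, 0x07) = 0x93; 0xD2 ⊕ 0x93 = 0x41.
P[3]: S = E(K, 0x93) = 0x37; 0x97 ⊕ 0x37 = 0xA0.
P[4]: S = E(K, 0x37) = 0x12; 0xFF ⊕ 0x12 = 0xED.
P[5]: S = E(K, 0x12) = 0x3B; 0xD4 ⊕ 0x3B = 0xEF.
P[6]: S = E(K, 0x3B) = 0x72; 0x3D ⊕ 0x72 = 0x4F.
Blocks that differ from the original plaintext: P[1].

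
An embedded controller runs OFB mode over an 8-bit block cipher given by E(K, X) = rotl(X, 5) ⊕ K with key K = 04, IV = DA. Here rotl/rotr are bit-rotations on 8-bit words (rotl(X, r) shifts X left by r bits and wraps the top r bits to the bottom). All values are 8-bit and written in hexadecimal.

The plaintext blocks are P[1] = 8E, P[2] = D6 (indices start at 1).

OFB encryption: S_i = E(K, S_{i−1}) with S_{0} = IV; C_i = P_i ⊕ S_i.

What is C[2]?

C[1]: S = E(K, DA) = 5F; 8E ⊕ 5F = D1.
C[2]: S = E(K, 5F) = EF; D6 ⊕ EF = 39.

C[2] = 39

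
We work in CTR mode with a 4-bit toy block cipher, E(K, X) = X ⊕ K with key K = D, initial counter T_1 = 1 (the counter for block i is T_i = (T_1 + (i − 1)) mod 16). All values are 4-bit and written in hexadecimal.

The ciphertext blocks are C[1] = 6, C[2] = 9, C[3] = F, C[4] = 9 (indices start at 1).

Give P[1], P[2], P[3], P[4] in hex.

CTR decryption: S_i = E(K, T_i) where T_i is the counter for block i; P_i = C_i ⊕ S_i.
P[1]: T = 1, S = E(K, T) = C; 6 ⊕ C = A.
P[2]: T = 2, S = E(K, T) = F; 9 ⊕ F = 6.
P[3]: T = 3, S = E(K, T) = E; F ⊕ E = 1.
P[4]: T = 4, S = E(K, T) = 9; 9 ⊕ 9 = 0.

P[1] = A, P[2] = 6, P[3] = 1, P[4] = 0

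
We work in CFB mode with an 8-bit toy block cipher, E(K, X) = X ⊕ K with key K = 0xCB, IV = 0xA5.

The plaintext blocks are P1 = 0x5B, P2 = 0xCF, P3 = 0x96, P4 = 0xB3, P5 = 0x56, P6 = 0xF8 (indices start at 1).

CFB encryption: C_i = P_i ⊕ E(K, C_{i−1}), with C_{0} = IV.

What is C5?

C5 = 0x89

C1: E(K, 0xA5) = 0x6E; 0x5B ⊕ 0x6E = 0x35.
C2: E(K, 0x35) = 0xFE; 0xCF ⊕ 0xFE = 0x31.
C3: E(K, 0x31) = 0xFA; 0x96 ⊕ 0xFA = 0x6C.
C4: E(K, 0x6C) = 0xA7; 0xB3 ⊕ 0xA7 = 0x14.
C5: E(K, 0x14) = 0xDF; 0x56 ⊕ 0xDF = 0x89.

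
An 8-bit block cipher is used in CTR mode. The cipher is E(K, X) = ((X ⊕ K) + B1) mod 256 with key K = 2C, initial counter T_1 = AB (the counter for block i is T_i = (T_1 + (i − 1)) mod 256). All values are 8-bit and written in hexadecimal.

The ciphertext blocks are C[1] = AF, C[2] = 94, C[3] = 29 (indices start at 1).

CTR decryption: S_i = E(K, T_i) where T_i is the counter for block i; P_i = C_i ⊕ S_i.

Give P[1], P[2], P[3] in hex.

P[1]: T = AB, S = E(K, T) = 38; AF ⊕ 38 = 97.
P[2]: T = AC, S = E(K, T) = 31; 94 ⊕ 31 = A5.
P[3]: T = AD, S = E(K, T) = 32; 29 ⊕ 32 = 1B.

P[1] = 97, P[2] = A5, P[3] = 1B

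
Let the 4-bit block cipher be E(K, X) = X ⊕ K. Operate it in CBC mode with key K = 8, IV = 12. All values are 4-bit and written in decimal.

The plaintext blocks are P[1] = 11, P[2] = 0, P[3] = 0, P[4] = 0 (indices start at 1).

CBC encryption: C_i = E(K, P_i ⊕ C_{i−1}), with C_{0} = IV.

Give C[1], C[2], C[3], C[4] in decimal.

C[1]: P[1] ⊕ 12 = 7; E(K, 7) = 15.
C[2]: P[2] ⊕ 15 = 15; E(K, 15) = 7.
C[3]: P[3] ⊕ 7 = 7; E(K, 7) = 15.
C[4]: P[4] ⊕ 15 = 15; E(K, 15) = 7.

C[1] = 15, C[2] = 7, C[3] = 15, C[4] = 7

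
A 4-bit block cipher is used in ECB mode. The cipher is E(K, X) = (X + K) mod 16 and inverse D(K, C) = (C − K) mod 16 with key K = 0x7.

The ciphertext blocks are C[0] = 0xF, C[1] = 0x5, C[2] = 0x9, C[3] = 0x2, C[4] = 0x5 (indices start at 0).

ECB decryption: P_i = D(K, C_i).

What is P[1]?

P[1]: D(K, 0x5) = 0xE.

P[1] = 0xE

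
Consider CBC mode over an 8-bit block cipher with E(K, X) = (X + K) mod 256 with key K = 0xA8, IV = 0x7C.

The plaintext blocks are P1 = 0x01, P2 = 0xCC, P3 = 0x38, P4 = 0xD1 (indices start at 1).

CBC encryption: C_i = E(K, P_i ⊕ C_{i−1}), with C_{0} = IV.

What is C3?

C1: P1 ⊕ 0x7C = 0x7D; E(K, 0x7D) = 0x25.
C2: P2 ⊕ 0x25 = 0xE9; E(K, 0xE9) = 0x91.
C3: P3 ⊕ 0x91 = 0xA9; E(K, 0xA9) = 0x51.

C3 = 0x51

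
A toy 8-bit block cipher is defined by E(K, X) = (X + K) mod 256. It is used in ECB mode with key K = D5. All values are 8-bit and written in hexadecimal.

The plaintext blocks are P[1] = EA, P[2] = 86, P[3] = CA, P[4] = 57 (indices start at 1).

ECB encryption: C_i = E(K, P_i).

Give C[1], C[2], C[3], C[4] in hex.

C[1]: E(K, EA) = BF.
C[2]: E(K, 86) = 5B.
C[3]: E(K, CA) = 9F.
C[4]: E(K, 57) = 2C.

C[1] = BF, C[2] = 5B, C[3] = 9F, C[4] = 2C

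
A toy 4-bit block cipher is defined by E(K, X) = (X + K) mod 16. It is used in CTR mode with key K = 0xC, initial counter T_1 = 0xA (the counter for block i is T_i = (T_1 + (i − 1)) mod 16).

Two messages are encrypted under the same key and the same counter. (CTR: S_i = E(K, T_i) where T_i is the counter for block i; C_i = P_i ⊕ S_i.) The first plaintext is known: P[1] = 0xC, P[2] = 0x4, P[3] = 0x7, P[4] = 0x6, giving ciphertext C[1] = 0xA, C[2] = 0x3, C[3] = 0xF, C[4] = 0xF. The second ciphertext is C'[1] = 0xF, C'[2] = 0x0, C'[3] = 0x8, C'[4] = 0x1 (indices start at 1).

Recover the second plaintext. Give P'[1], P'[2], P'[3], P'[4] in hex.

P'[1] = 0x9, P'[2] = 0x7, P'[3] = 0x0, P'[4] = 0x8

In CTR with a reused counter, both messages share the same keystream S_i, so C_i ⊕ C'_i = P_i ⊕ P'_i and thus P'_i = P_i ⊕ C_i ⊕ C'_i.
P'[1]: 0xC ⊕ 0xA ⊕ 0xF = 0x9.
P'[2]: 0x4 ⊕ 0x3 ⊕ 0x0 = 0x7.
P'[3]: 0x7 ⊕ 0xF ⊕ 0x8 = 0x0.
P'[4]: 0x6 ⊕ 0xF ⊕ 0x1 = 0x8.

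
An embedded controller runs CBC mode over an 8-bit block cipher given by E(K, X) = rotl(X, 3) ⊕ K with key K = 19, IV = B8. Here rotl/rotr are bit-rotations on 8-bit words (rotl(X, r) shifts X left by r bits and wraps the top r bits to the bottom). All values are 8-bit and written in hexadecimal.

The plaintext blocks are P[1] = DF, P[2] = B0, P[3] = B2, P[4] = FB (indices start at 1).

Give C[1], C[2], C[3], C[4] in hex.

C[1] = 22, C[2] = 8D, C[3] = E0, C[4] = C1

CBC encryption: C_i = E(K, P_i ⊕ C_{i−1}), with C_{0} = IV.
C[1]: P[1] ⊕ B8 = 67; E(K, 67) = 22.
C[2]: P[2] ⊕ 22 = 92; E(K, 92) = 8D.
C[3]: P[3] ⊕ 8D = 3F; E(K, 3F) = E0.
C[4]: P[4] ⊕ E0 = 1B; E(K, 1B) = C1.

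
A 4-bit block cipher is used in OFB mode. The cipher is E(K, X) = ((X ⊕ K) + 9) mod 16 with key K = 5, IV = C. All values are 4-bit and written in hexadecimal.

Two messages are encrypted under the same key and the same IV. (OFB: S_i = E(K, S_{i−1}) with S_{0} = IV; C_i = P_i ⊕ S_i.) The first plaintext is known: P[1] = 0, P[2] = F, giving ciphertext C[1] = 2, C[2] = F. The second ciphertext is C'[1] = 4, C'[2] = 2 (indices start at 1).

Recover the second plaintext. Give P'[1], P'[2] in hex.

P'[1] = 6, P'[2] = 2

In OFB with a reused IV, both messages share the same keystream S_i, so C_i ⊕ C'_i = P_i ⊕ P'_i and thus P'_i = P_i ⊕ C_i ⊕ C'_i.
P'[1]: 0 ⊕ 2 ⊕ 4 = 6.
P'[2]: F ⊕ F ⊕ 2 = 2.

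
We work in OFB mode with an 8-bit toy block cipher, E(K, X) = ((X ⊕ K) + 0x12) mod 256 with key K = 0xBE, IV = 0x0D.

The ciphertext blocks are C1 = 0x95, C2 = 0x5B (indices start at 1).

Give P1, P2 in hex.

OFB decryption: S_i = E(K, S_{i−1}) with S_{0} = IV; P_i = C_i ⊕ S_i.
P1: S = E(K, 0x0D) = 0xC5; 0x95 ⊕ 0xC5 = 0x50.
P2: S = E(K, 0xC5) = 0x8D; 0x5B ⊕ 0x8D = 0xD6.

P1 = 0x50, P2 = 0xD6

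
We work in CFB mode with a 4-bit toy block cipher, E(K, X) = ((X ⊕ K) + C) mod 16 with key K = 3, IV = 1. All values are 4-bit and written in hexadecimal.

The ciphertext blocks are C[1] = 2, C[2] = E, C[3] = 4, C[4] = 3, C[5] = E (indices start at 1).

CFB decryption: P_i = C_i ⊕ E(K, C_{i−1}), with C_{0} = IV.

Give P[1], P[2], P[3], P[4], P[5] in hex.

P[1]: E(K, 1) = E; 2 ⊕ E = C.
P[2]: E(K, 2) = D; E ⊕ D = 3.
P[3]: E(K, E) = 9; 4 ⊕ 9 = D.
P[4]: E(K, 4) = 3; 3 ⊕ 3 = 0.
P[5]: E(K, 3) = C; E ⊕ C = 2.

P[1] = C, P[2] = 3, P[3] = D, P[4] = 0, P[5] = 2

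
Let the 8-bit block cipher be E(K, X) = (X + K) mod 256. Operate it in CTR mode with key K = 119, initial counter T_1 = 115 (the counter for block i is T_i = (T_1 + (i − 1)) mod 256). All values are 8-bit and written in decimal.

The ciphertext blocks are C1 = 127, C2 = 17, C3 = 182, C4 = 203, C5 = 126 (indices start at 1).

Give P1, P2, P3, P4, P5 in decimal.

CTR decryption: S_i = E(K, T_i) where T_i is the counter for block i; P_i = C_i ⊕ S_i.
P1: T = 115, S = E(K, T) = 234; 127 ⊕ 234 = 149.
P2: T = 116, S = E(K, T) = 235; 17 ⊕ 235 = 250.
P3: T = 117, S = E(K, T) = 236; 182 ⊕ 236 = 90.
P4: T = 118, S = E(K, T) = 237; 203 ⊕ 237 = 38.
P5: T = 119, S = E(K, T) = 238; 126 ⊕ 238 = 144.

P1 = 149, P2 = 250, P3 = 90, P4 = 38, P5 = 144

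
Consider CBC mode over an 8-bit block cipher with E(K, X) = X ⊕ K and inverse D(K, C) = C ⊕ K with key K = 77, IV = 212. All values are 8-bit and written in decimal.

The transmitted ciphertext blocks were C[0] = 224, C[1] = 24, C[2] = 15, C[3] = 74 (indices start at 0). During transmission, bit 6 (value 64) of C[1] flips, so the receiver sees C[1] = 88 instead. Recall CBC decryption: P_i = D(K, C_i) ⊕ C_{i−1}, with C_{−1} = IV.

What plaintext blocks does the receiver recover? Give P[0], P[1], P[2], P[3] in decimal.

P[0] = 121, P[1] = 245, P[2] = 26, P[3] = 8

Only C[1] changed, to 88. In CBC, a change in C_i garbles P_i and flips the same bit in P_{i+1}. Decrypting the received ciphertext:
P[0]: D(K, 224) = 173; 173 ⊕ 212 = 121.
P[1]: D(K, 88) = 21; 21 ⊕ 224 = 245.
P[2]: D(K, 15) = 66; 66 ⊕ 88 = 26.
P[3]: D(K, 74) = 7; 7 ⊕ 15 = 8.
Blocks that differ from the original plaintext: P[1], P[2].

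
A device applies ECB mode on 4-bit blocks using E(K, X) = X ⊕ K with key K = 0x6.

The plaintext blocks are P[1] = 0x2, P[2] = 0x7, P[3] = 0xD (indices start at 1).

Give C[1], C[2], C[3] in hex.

C[1] = 0x4, C[2] = 0x1, C[3] = 0xB

ECB encryption: C_i = E(K, P_i).
C[1]: E(K, 0x2) = 0x4.
C[2]: E(K, 0x7) = 0x1.
C[3]: E(K, 0xD) = 0xB.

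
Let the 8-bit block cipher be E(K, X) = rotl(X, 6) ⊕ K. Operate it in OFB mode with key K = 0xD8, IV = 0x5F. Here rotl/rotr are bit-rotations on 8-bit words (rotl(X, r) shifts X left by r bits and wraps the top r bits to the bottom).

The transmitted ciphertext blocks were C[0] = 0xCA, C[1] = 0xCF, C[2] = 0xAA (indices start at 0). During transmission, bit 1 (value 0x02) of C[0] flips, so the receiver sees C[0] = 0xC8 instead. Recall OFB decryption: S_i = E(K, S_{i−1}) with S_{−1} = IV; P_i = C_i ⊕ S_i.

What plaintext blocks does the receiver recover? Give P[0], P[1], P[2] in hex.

Only C[0] changed, to 0xC8. In OFB, a change in C_i flips the same bit in P_i only; the keystream is unaffected. Decrypting the received ciphertext:
P[0]: S = E(K, 0x5F) = 0x0F; 0xC8 ⊕ 0x0F = 0xC7.
P[1]: S = E(K, 0x0F) = 0x1B; 0xCF ⊕ 0x1B = 0xD4.
P[2]: S = E(K, 0x1B) = 0x1E; 0xAA ⊕ 0x1E = 0xB4.
Blocks that differ from the original plaintext: P[0].

P[0] = 0xC7, P[1] = 0xD4, P[2] = 0xB4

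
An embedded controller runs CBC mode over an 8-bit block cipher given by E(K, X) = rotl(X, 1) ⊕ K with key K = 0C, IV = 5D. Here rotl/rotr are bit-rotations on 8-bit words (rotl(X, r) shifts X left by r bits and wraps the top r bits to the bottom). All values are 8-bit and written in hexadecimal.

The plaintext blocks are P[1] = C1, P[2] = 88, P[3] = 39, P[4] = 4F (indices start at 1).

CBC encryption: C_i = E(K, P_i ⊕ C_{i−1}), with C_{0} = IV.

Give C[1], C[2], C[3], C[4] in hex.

C[1]: P[1] ⊕ 5D = 9C; E(K, 9C) = 35.
C[2]: P[2] ⊕ 35 = BD; E(K, BD) = 77.
C[3]: P[3] ⊕ 77 = 4E; E(K, 4E) = 90.
C[4]: P[4] ⊕ 90 = DF; E(K, DF) = B3.

C[1] = 35, C[2] = 77, C[3] = 90, C[4] = B3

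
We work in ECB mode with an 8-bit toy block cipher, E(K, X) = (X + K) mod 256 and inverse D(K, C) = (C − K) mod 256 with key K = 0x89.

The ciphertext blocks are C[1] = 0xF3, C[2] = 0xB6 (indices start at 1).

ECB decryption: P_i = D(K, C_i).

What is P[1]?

P[1] = 0x6A

P[1]: D(K, 0xF3) = 0x6A.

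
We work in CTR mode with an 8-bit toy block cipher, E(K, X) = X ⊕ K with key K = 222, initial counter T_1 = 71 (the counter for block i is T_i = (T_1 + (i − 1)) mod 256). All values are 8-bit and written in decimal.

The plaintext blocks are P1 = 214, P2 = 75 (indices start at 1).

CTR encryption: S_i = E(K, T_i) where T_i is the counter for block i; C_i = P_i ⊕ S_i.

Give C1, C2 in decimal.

C1: T = 71, S = E(K, T) = 153; 214 ⊕ 153 = 79.
C2: T = 72, S = E(K, T) = 150; 75 ⊕ 150 = 221.

C1 = 79, C2 = 221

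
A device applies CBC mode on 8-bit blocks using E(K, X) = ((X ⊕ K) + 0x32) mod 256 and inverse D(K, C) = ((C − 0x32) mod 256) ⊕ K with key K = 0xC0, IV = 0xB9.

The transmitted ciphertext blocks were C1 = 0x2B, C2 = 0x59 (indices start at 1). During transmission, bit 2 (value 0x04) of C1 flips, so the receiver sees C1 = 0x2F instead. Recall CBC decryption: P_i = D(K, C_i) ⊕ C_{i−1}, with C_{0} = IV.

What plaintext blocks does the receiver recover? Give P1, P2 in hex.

P1 = 0x84, P2 = 0xC8

Only C1 changed, to 0x2F. In CBC, a change in C_i garbles P_i and flips the same bit in P_{i+1}. Decrypting the received ciphertext:
P1: D(K, 0x2F) = 0x3D; 0x3D ⊕ 0xB9 = 0x84.
P2: D(K, 0x59) = 0xE7; 0xE7 ⊕ 0x2F = 0xC8.
Blocks that differ from the original plaintext: P1, P2.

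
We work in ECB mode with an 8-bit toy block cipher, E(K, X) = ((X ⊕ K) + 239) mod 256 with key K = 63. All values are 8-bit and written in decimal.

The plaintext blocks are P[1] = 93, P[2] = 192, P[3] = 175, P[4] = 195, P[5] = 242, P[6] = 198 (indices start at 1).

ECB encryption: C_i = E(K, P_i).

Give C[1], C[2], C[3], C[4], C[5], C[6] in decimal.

C[1] = 81, C[2] = 238, C[3] = 127, C[4] = 235, C[5] = 188, C[6] = 232

C[1]: E(K, 93) = 81.
C[2]: E(K, 192) = 238.
C[3]: E(K, 175) = 127.
C[4]: E(K, 195) = 235.
C[5]: E(K, 242) = 188.
C[6]: E(K, 198) = 232.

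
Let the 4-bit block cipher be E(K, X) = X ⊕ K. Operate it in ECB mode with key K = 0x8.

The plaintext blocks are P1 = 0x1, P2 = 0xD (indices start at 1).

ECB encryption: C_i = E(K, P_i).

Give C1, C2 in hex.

C1 = 0x9, C2 = 0x5

C1: E(K, 0x1) = 0x9.
C2: E(K, 0xD) = 0x5.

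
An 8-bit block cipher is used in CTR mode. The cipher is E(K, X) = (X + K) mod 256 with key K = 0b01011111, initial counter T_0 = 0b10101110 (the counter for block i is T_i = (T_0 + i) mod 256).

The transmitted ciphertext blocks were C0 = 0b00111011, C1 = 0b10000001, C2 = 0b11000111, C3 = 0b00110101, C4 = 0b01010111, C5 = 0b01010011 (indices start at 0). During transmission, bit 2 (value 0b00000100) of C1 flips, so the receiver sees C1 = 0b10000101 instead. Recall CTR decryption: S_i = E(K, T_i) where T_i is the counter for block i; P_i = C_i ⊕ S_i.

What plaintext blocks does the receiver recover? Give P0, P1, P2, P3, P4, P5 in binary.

Only C1 changed, to 0b10000101. In CTR, a change in C_i flips the same bit in P_i only; the keystream is unaffected. Decrypting the received ciphertext:
P0: T = 0b10101110, S = E(K, T) = 0b00001101; 0b00111011 ⊕ 0b00001101 = 0b00110110.
P1: T = 0b10101111, S = E(K, T) = 0b00001110; 0b10000101 ⊕ 0b00001110 = 0b10001011.
P2: T = 0b10110000, S = E(K, T) = 0b00001111; 0b11000111 ⊕ 0b00001111 = 0b11001000.
P3: T = 0b10110001, S = E(K, T) = 0b00010000; 0b00110101 ⊕ 0b00010000 = 0b00100101.
P4: T = 0b10110010, S = E(K, T) = 0b00010001; 0b01010111 ⊕ 0b00010001 = 0b01000110.
P5: T = 0b10110011, S = E(K, T) = 0b00010010; 0b01010011 ⊕ 0b00010010 = 0b01000001.
Blocks that differ from the original plaintext: P1.

P0 = 0b00110110, P1 = 0b10001011, P2 = 0b11001000, P3 = 0b00100101, P4 = 0b01000110, P5 = 0b01000001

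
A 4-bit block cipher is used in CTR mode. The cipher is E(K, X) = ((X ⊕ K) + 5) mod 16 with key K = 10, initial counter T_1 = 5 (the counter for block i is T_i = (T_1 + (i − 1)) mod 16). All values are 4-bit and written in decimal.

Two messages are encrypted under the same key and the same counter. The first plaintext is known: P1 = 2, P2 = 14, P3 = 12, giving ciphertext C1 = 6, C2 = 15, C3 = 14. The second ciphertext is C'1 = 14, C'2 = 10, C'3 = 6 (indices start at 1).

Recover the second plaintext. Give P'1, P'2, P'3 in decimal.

P'1 = 10, P'2 = 11, P'3 = 4

In CTR with a reused counter, both messages share the same keystream S_i, so C_i ⊕ C'_i = P_i ⊕ P'_i and thus P'_i = P_i ⊕ C_i ⊕ C'_i.
P'1: 2 ⊕ 6 ⊕ 14 = 10.
P'2: 14 ⊕ 15 ⊕ 10 = 11.
P'3: 12 ⊕ 14 ⊕ 6 = 4.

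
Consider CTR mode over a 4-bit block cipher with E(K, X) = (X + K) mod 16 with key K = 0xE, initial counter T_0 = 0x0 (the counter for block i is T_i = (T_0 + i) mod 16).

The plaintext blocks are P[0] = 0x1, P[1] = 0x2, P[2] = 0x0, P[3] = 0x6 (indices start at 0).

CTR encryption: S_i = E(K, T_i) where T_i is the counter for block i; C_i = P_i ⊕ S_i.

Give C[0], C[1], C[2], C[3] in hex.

C[0] = 0xF, C[1] = 0xD, C[2] = 0x0, C[3] = 0x7

C[0]: T = 0x0, S = E(K, T) = 0xE; 0x1 ⊕ 0xE = 0xF.
C[1]: T = 0x1, S = E(K, T) = 0xF; 0x2 ⊕ 0xF = 0xD.
C[2]: T = 0x2, S = E(K, T) = 0x0; 0x0 ⊕ 0x0 = 0x0.
C[3]: T = 0x3, S = E(K, T) = 0x1; 0x6 ⊕ 0x1 = 0x7.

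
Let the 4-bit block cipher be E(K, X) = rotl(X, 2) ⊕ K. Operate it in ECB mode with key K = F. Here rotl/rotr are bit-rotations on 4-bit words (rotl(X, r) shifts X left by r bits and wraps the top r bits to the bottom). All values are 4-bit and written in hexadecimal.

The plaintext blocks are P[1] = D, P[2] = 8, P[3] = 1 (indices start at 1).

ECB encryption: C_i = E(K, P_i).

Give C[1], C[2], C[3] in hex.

C[1]: E(K, D) = 8.
C[2]: E(K, 8) = D.
C[3]: E(K, 1) = B.

C[1] = 8, C[2] = D, C[3] = B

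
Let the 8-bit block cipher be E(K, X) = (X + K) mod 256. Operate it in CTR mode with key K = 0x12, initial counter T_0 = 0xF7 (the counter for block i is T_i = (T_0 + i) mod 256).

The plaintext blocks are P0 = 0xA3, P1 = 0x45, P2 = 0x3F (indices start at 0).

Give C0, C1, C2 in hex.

CTR encryption: S_i = E(K, T_i) where T_i is the counter for block i; C_i = P_i ⊕ S_i.
C0: T = 0xF7, S = E(K, T) = 0x09; 0xA3 ⊕ 0x09 = 0xAA.
C1: T = 0xF8, S = E(K, T) = 0x0A; 0x45 ⊕ 0x0A = 0x4F.
C2: T = 0xF9, S = E(K, T) = 0x0B; 0x3F ⊕ 0x0B = 0x34.

C0 = 0xAA, C1 = 0x4F, C2 = 0x34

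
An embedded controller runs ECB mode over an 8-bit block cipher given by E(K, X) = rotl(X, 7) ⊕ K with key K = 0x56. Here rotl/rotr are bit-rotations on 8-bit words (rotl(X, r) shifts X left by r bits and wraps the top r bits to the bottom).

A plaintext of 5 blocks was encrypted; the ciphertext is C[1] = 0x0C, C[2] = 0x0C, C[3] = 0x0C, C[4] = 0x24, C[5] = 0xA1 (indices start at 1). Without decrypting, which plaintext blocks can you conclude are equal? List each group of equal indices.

ECB encrypts each block independently with the same key, so equal ciphertext blocks imply equal plaintext blocks.
C[1] = C[2] = C[3] = 0x0C, so P[1] = P[2] = P[3].

P[1] = P[2] = P[3]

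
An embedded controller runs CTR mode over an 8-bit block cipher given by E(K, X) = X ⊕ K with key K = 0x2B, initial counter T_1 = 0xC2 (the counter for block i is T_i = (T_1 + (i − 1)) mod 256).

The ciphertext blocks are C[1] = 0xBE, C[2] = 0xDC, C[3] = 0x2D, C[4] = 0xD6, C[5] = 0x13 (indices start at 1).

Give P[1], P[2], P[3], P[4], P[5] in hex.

P[1] = 0x57, P[2] = 0x34, P[3] = 0xC2, P[4] = 0x38, P[5] = 0xFE

CTR decryption: S_i = E(K, T_i) where T_i is the counter for block i; P_i = C_i ⊕ S_i.
P[1]: T = 0xC2, S = E(K, T) = 0xE9; 0xBE ⊕ 0xE9 = 0x57.
P[2]: T = 0xC3, S = E(K, T) = 0xE8; 0xDC ⊕ 0xE8 = 0x34.
P[3]: T = 0xC4, S = E(K, T) = 0xEF; 0x2D ⊕ 0xEF = 0xC2.
P[4]: T = 0xC5, S = E(K, T) = 0xEE; 0xD6 ⊕ 0xEE = 0x38.
P[5]: T = 0xC6, S = E(K, T) = 0xED; 0x13 ⊕ 0xED = 0xFE.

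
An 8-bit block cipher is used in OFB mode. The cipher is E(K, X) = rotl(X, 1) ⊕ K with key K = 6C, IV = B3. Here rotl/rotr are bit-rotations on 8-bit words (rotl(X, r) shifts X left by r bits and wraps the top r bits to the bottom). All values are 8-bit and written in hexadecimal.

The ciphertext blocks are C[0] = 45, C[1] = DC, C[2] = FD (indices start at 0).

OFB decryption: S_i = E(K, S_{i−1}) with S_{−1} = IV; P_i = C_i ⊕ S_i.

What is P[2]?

P[2] = 65

P[0]: S = E(K, B3) = 0B; 45 ⊕ 0B = 4E.
P[1]: S = E(K, 0B) = 7A; DC ⊕ 7A = A6.
P[2]: S = E(K, 7A) = 98; FD ⊕ 98 = 65.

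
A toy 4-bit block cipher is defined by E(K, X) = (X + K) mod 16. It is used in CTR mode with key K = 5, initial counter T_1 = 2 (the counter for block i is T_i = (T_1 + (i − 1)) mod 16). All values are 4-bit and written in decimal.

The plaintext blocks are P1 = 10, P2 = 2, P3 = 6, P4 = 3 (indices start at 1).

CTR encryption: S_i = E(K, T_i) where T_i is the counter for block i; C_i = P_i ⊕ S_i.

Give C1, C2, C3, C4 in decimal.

C1 = 13, C2 = 10, C3 = 15, C4 = 9

C1: T = 2, S = E(K, T) = 7; 10 ⊕ 7 = 13.
C2: T = 3, S = E(K, T) = 8; 2 ⊕ 8 = 10.
C3: T = 4, S = E(K, T) = 9; 6 ⊕ 9 = 15.
C4: T = 5, S = E(K, T) = 10; 3 ⊕ 10 = 9.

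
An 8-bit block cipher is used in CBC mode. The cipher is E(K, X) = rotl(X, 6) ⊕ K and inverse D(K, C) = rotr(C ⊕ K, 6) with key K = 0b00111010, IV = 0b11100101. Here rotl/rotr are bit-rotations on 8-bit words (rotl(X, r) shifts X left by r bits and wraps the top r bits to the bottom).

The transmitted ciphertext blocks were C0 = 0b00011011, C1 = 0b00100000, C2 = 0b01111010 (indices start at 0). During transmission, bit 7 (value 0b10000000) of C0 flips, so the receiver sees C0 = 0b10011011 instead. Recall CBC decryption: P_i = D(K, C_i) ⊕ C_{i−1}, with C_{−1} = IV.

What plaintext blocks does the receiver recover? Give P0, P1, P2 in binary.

P0 = 0b01100011, P1 = 0b11110011, P2 = 0b00100001

Only C0 changed, to 0b10011011. In CBC, a change in C_i garbles P_i and flips the same bit in P_{i+1}. Decrypting the received ciphertext:
P0: D(K, 0b10011011) = 0b10000110; 0b10000110 ⊕ 0b11100101 = 0b01100011.
P1: D(K, 0b00100000) = 0b01101000; 0b01101000 ⊕ 0b10011011 = 0b11110011.
P2: D(K, 0b01111010) = 0b00000001; 0b00000001 ⊕ 0b00100000 = 0b00100001.
Blocks that differ from the original plaintext: P0, P1.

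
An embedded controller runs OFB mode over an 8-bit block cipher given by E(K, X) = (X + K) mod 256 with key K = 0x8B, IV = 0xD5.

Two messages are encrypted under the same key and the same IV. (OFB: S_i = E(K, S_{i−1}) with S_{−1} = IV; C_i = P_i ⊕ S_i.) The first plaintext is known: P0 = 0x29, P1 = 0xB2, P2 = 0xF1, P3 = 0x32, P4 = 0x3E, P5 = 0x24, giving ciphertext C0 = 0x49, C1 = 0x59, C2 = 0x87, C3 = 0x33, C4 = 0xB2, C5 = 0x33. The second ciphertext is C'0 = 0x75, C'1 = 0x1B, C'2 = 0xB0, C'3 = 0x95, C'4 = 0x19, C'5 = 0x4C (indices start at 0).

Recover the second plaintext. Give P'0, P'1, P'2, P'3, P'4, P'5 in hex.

P'0 = 0x15, P'1 = 0xF0, P'2 = 0xC6, P'3 = 0x94, P'4 = 0x95, P'5 = 0x5B

In OFB with a reused IV, both messages share the same keystream S_i, so C_i ⊕ C'_i = P_i ⊕ P'_i and thus P'_i = P_i ⊕ C_i ⊕ C'_i.
P'0: 0x29 ⊕ 0x49 ⊕ 0x75 = 0x15.
P'1: 0xB2 ⊕ 0x59 ⊕ 0x1B = 0xF0.
P'2: 0xF1 ⊕ 0x87 ⊕ 0xB0 = 0xC6.
P'3: 0x32 ⊕ 0x33 ⊕ 0x95 = 0x94.
P'4: 0x3E ⊕ 0xB2 ⊕ 0x19 = 0x95.
P'5: 0x24 ⊕ 0x33 ⊕ 0x4C = 0x5B.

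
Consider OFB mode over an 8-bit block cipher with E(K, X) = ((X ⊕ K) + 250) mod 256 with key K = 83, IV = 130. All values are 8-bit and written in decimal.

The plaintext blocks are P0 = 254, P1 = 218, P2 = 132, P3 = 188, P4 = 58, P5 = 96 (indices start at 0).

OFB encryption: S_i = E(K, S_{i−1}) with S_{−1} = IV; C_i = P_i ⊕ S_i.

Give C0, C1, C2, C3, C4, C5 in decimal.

C0: S = E(K, 130) = 203; 254 ⊕ 203 = 53.
C1: S = E(K, 203) = 146; 218 ⊕ 146 = 72.
C2: S = E(K, 146) = 187; 132 ⊕ 187 = 63.
C3: S = E(K, 187) = 226; 188 ⊕ 226 = 94.
C4: S = E(K, 226) = 171; 58 ⊕ 171 = 145.
C5: S = E(K, 171) = 242; 96 ⊕ 242 = 146.

C0 = 53, C1 = 72, C2 = 63, C3 = 94, C4 = 145, C5 = 146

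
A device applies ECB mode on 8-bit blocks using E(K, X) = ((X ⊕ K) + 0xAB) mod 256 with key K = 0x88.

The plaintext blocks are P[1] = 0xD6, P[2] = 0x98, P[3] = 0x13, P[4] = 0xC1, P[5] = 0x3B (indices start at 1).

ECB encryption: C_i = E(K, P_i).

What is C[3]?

C[3] = 0x46

C[3]: E(K, 0x13) = 0x46.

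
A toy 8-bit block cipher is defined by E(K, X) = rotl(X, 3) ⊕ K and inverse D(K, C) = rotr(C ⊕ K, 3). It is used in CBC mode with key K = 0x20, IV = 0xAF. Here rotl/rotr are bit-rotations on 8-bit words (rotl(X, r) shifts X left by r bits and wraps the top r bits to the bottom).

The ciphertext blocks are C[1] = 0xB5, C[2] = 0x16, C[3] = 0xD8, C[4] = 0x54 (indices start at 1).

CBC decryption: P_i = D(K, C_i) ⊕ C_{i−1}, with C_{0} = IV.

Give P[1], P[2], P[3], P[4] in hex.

P[1]: D(K, 0xB5) = 0xB2; 0xB2 ⊕ 0xAF = 0x1D.
P[2]: D(K, 0x16) = 0xC6; 0xC6 ⊕ 0xB5 = 0x73.
P[3]: D(K, 0xD8) = 0x1F; 0x1F ⊕ 0x16 = 0x09.
P[4]: D(K, 0x54) = 0x8E; 0x8E ⊕ 0xD8 = 0x56.

P[1] = 0x1D, P[2] = 0x73, P[3] = 0x09, P[4] = 0x56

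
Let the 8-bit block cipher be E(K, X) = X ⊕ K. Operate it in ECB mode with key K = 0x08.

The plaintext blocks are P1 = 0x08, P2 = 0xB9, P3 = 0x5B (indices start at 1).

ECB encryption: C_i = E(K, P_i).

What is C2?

C2: E(K, 0xB9) = 0xB1.

C2 = 0xB1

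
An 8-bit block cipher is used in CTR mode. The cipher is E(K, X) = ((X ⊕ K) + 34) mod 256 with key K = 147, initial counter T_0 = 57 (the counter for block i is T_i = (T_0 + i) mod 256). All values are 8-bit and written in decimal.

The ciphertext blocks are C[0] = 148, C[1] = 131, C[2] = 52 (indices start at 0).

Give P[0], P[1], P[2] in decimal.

P[0] = 88, P[1] = 72, P[2] = 254

CTR decryption: S_i = E(K, T_i) where T_i is the counter for block i; P_i = C_i ⊕ S_i.
P[0]: T = 57, S = E(K, T) = 204; 148 ⊕ 204 = 88.
P[1]: T = 58, S = E(K, T) = 203; 131 ⊕ 203 = 72.
P[2]: T = 59, S = E(K, T) = 202; 52 ⊕ 202 = 254.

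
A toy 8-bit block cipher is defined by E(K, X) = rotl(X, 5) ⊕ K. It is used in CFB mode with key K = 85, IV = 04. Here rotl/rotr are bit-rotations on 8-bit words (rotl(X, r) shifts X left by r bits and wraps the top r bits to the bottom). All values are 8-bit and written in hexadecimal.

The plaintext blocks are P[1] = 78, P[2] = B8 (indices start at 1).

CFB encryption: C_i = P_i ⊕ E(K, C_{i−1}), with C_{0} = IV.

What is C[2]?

C[2] = 92

C[1]: E(K, 04) = 05; 78 ⊕ 05 = 7D.
C[2]: E(K, 7D) = 2A; B8 ⊕ 2A = 92.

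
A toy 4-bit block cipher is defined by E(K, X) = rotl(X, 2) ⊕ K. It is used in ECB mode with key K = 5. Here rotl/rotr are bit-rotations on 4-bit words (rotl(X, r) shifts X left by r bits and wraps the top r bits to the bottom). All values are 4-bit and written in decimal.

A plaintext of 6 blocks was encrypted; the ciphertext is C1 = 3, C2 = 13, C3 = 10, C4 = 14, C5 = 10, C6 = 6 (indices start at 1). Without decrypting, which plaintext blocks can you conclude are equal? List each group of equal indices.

P3 = P5

ECB encrypts each block independently with the same key, so equal ciphertext blocks imply equal plaintext blocks.
C3 = C5 = 10, so P3 = P5.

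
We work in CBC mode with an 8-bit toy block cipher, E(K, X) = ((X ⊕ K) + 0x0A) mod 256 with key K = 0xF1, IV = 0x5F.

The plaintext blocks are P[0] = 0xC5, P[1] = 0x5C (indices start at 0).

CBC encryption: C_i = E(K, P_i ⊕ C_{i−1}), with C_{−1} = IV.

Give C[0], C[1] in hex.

C[0]: P[0] ⊕ 0x5F = 0x9A; E(K, 0x9A) = 0x75.
C[1]: P[1] ⊕ 0x75 = 0x29; E(K, 0x29) = 0xE2.

C[0] = 0x75, C[1] = 0xE2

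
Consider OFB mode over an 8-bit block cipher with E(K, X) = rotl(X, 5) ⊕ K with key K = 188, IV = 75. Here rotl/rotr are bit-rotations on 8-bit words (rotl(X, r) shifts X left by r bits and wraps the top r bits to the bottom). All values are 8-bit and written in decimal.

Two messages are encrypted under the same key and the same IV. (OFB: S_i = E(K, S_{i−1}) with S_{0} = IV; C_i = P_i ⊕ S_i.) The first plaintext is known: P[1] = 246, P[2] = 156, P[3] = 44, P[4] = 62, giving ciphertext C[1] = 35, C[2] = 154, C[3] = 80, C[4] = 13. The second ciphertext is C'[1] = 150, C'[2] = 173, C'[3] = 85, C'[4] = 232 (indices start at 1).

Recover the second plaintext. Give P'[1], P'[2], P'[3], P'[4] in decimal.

P'[1] = 67, P'[2] = 171, P'[3] = 41, P'[4] = 219

In OFB with a reused IV, both messages share the same keystream S_i, so C_i ⊕ C'_i = P_i ⊕ P'_i and thus P'_i = P_i ⊕ C_i ⊕ C'_i.
P'[1]: 246 ⊕ 35 ⊕ 150 = 67.
P'[2]: 156 ⊕ 154 ⊕ 173 = 171.
P'[3]: 44 ⊕ 80 ⊕ 85 = 41.
P'[4]: 62 ⊕ 13 ⊕ 232 = 219.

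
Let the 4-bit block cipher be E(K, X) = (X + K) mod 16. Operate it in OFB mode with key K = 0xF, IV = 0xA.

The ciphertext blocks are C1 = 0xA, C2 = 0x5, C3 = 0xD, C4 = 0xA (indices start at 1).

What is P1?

OFB decryption: S_i = E(K, S_{i−1}) with S_{0} = IV; P_i = C_i ⊕ S_i.
P1: S = E(K, 0xA) = 0x9; 0xA ⊕ 0x9 = 0x3.

P1 = 0x3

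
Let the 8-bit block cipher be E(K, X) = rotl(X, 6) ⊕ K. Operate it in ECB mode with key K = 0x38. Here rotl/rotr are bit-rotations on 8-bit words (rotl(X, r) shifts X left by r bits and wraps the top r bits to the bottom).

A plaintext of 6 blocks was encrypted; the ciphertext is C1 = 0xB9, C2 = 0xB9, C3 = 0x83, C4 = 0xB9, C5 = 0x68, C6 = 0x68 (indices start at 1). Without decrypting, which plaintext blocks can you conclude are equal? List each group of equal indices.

ECB encrypts each block independently with the same key, so equal ciphertext blocks imply equal plaintext blocks.
C1 = C2 = C4 = 0xB9, so P1 = P2 = P4.
C5 = C6 = 0x68, so P5 = P6.

P1 = P2 = P4; P5 = P6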